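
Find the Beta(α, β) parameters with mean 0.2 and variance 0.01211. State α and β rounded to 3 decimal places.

Write ν = α+β; then α = μν and Var = μ(1−μ)/(ν+1).
ν = μ(1−μ)/Var − 1 = 0.16/0.01211 − 1 = 12.2122.
α = 0.2·12.2122 = 2.442, β = 0.8·12.2122 = 9.770.

α = 2.442, β = 9.770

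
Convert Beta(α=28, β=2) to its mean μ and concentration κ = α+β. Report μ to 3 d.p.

κ = α+β = 28+2 = 30; μ = α/κ = 28/30 = 0.933.

μ = 0.933, κ = 30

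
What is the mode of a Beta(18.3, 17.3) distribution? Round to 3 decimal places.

The density x^(α−1)(1−x)^(β−1) is maximised at (α−1)/(α+β−2) = 17.3/33.6 = 0.515.

0.515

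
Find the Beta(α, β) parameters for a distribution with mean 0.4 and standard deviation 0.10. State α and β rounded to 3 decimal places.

First σ² = 0.0100. Setting α = μn, β = (1−μ)n with n = α+β,
μ(1−μ)/(n+1) = 0.0100 ⇒ n+1 = 0.24/0.0100 = 24.0000 ⇒ n = 23.0000.
Hence α = 0.4×23.0000 = 9.200, β = 0.6×23.0000 = 13.800.

α = 9.200, β = 13.800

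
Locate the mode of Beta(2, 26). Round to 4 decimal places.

0.0385

With α,β > 1, mode = (α−1)/(α+β−2) = 1/26 = 0.0385.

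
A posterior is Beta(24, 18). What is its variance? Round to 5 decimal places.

0.00570

Var = αβ/[(α+β)²(α+β+1)] = (24×18)/(42²×43) = 432/75852 = 0.00570.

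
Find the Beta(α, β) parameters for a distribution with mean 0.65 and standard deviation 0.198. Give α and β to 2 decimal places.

σ² = 0.198² = 0.039204.
With s = α+β, Var = μ(1−μ)/(s+1), so s+1 = (0.65×0.35)/0.039204 = 5.8030 and s = 4.8030.
α = μs = 3.12, β = (1−μ)s = 1.68.

α = 3.12, β = 1.68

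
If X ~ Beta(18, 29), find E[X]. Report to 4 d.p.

The Beta mean is α/(α+β) = 18/(18+29) = 0.3830.

0.3830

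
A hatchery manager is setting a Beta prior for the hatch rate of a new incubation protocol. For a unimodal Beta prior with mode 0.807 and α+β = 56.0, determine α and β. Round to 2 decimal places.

α = 44.58, β = 11.42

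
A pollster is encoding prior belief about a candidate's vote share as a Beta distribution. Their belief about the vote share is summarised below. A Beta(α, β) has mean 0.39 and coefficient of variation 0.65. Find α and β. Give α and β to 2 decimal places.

Var = (CV·μ)² = (0.65×0.39)² = 0.064262.
α+β = μ(1−μ)/Var − 1 = 0.2379/0.064262 − 1 = 2.7020.
Thus α = 0.39·2.7020 = 1.05 and β = 0.61·2.7020 = 1.65.

α = 1.05, β = 1.65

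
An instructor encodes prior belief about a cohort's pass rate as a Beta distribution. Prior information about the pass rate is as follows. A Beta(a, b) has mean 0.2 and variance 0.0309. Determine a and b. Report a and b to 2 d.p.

a = 0.84, b = 3.34

Write ν = a+b; then a = μν and Var = μ(1−μ)/(ν+1).
ν = μ(1−μ)/Var − 1 = 0.16/0.0309 − 1 = 4.1780.
a = 0.2·4.1780 = 0.84, b = 0.8·4.1780 = 3.34.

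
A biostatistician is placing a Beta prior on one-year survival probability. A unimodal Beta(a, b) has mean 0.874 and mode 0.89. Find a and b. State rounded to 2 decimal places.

a = 42.61, b = 6.14

With s = a+b: μ = a/s and mode = (a−1)/(s−2). Eliminating a = μs,
μs − 1 = m(s−2) ⇒ s(μ−m) = 1−2m ⇒ s = -0.78/-0.016 = 48.7500.
So a = μs = 42.61, b = (1−μ)s = 6.14.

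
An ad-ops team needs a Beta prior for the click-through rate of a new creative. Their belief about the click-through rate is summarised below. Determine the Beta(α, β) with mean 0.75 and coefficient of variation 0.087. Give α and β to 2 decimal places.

α = 32.28, β = 10.76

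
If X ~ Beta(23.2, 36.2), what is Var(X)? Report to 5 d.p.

Var = αβ/[(α+β)²(α+β+1)] = (23.2×36.2)/(59.4²×60.4) = 839.84/213112.944 = 0.00394.

0.00394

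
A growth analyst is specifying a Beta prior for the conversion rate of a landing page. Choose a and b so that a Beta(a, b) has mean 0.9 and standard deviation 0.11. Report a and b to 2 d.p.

Variance = 0.11² = 0.0121. The moment-matching identity a+b = μ(1−μ)/Var − 1 gives
a+b = 0.09/0.0121 − 1 = 6.4380, so a = μ·6.4380 = 5.79 and b = (1−μ)·6.4380 = 0.64.

a = 5.79, b = 0.64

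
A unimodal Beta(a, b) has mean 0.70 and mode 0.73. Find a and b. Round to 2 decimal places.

a = 10.73, b = 4.60

With s = a+b: μ = a/s and mode = (a−1)/(s−2). Eliminating a = μs,
μs − 1 = m(s−2) ⇒ s(μ−m) = 1−2m ⇒ s = -0.46/-0.03 = 15.3333.
So a = μs = 10.73, b = (1−μ)s = 4.60.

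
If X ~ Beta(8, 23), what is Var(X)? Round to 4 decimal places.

0.0060

Var = αβ/[(α+β)²(α+β+1)] = (8×23)/(31²×32) = 184/30752 = 0.0060.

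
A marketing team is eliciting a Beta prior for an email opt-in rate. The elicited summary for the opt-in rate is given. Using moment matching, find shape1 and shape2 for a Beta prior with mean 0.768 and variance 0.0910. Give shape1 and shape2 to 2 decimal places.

shape1 = 0.74, shape2 = 0.22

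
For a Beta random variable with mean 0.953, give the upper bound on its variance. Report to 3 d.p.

Var = μ(1−μ)/(α+β+1), which approaches μ(1−μ) as α+β → 0.
So the supremum is μ(1−μ) = 0.953×0.047 = 0.045.

0.045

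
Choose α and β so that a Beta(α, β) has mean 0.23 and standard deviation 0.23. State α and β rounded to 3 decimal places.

Variance = 0.23² = 0.0529. The moment-matching identity α+β = μ(1−μ)/Var − 1 gives
α+β = 0.1771/0.0529 − 1 = 2.3478, so α = μ·2.3478 = 0.540 and β = (1−μ)·2.3478 = 1.808.

α = 0.540, β = 1.808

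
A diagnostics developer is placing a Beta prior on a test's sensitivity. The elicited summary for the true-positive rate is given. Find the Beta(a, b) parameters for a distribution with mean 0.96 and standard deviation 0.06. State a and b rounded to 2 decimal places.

a = 9.28, b = 0.39

Variance = 0.06² = 0.0036. The moment-matching identity a+b = μ(1−μ)/Var − 1 gives
a+b = 0.0384/0.0036 − 1 = 9.6667, so a = μ·9.6667 = 9.28 and b = (1−μ)·9.6667 = 0.39.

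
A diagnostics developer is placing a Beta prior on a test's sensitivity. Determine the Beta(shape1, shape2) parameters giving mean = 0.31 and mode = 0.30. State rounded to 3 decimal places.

shape1 = 12.400, shape2 = 27.600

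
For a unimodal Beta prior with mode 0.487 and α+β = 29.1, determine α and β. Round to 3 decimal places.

α = 14.198, β = 14.902

Since the density peak of Beta(α,β) is at (α−1)/(α+β−2),
α = 1 + 0.487(29.1−2) = 14.198 and β = 29.1 − 14.198 = 14.902.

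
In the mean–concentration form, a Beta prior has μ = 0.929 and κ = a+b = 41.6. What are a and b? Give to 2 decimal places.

a = μκ = 0.929×41.6 = 38.65 and b = (1−μ)κ = 0.071×41.6 = 2.95.

a = 38.65, b = 2.95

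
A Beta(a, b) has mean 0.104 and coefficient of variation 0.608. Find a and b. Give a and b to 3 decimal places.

Var = (CV·μ)² = (0.608×0.104)² = 0.003998.
a+b = μ(1−μ)/Var − 1 = 0.093184/0.003998 − 1 = 22.3060.
Thus a = 0.104·22.3060 = 2.320 and b = 0.896·22.3060 = 19.986.

a = 2.320, b = 19.986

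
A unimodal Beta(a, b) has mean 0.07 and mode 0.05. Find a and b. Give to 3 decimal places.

With s = a+b: μ = a/s and mode = (a−1)/(s−2). Eliminating a = μs,
μs − 1 = m(s−2) ⇒ s(μ−m) = 1−2m ⇒ s = 0.90/0.02 = 45.0000.
So a = μs = 3.150, b = (1−μ)s = 41.850.

a = 3.150, b = 41.850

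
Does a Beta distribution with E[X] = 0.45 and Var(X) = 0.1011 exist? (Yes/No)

Yes

For any Beta, Var(X) < E[X]·(1−E[X]).
Here μ(1−μ) = 0.45×0.55 = 0.2475, and 0.1011 < 0.2475.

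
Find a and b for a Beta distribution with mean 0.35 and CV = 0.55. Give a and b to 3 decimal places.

Var = (CV·μ)² = (0.55×0.35)² = 0.037056.
a+b = μ(1−μ)/Var − 1 = 0.2275/0.037056 − 1 = 5.1393.
Thus a = 0.35·5.1393 = 1.799 and b = 0.65·5.1393 = 3.341.

a = 1.799, b = 3.341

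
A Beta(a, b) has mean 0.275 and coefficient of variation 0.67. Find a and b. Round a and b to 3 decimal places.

σ = CV·μ = 0.67×0.275 = 0.18425, so σ² = 0.033948.
s+1 = μ(1−μ)/σ² = 0.199375/0.033948 = 5.8729, so s = a+b = 4.8729.
a = μs = 1.340, b = (1−μ)s = 3.533.

a = 1.340, b = 3.533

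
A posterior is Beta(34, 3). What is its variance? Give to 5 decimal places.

μ = 34/37 = 0.918919; Var = μ(1−μ)/(α+β+1) = 0.0745069/38 = 0.00196.

0.00196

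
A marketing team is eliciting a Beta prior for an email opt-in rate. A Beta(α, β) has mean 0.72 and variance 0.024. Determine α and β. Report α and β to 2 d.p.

Write ν = α+β; then α = μν and Var = μ(1−μ)/(ν+1).
ν = μ(1−μ)/Var − 1 = 0.2016/0.024 − 1 = 7.4000.
α = 0.72·7.4000 = 5.33, β = 0.28·7.4000 = 2.07.

α = 5.33, β = 2.07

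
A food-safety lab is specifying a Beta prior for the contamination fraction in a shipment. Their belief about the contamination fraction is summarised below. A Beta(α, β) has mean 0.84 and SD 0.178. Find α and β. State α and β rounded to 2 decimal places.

α = 2.72, β = 0.52

First σ² = 0.031684. Setting α = μn, β = (1−μ)n with n = α+β,
μ(1−μ)/(n+1) = 0.031684 ⇒ n+1 = 0.1344/0.031684 = 4.2419 ⇒ n = 3.2419.
Hence α = 0.84×3.2419 = 2.72, β = 0.16×3.2419 = 0.52.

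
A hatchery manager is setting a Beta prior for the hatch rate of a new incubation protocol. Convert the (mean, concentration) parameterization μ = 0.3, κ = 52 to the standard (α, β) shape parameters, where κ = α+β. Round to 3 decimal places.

Split κ in proportion μ : (1−μ): α = 0.3·52 = 15.600, β = 52 − 15.600 = 36.400.

α = 15.600, β = 36.400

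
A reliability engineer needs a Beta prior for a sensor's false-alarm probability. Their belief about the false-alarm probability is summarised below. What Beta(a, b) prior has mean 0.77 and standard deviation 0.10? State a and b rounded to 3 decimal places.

σ² = 0.10² = 0.0100.
With s = a+b, Var = μ(1−μ)/(s+1), so s+1 = (0.77×0.23)/0.0100 = 17.7100 and s = 16.7100.
a = μs = 12.867, b = (1−μ)s = 3.843.

a = 12.867, b = 3.843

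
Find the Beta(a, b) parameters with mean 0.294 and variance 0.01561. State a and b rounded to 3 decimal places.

a = 3.615, b = 8.682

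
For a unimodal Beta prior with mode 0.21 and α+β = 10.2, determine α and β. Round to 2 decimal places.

α = 2.72, β = 7.48

Mode = (α−1)/(κ−2) with κ = α+β, so α−1 = 0.21·8.2 = 1.72.
α = 2.72; β = κ − α = 7.48.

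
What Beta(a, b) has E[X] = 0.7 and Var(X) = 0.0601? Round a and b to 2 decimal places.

Write ν = a+b; then a = μν and Var = μ(1−μ)/(ν+1).
ν = μ(1−μ)/Var − 1 = 0.21/0.0601 − 1 = 2.4942.
a = 0.7·2.4942 = 1.75, b = 0.3·2.4942 = 0.75.

a = 1.75, b = 0.75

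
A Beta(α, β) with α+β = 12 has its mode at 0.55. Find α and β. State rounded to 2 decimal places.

α = 6.50, β = 5.50

For α,β>1 the mode is (α−1)/(α+β−2), so α = mode·(κ−2)+1 = 0.55×10+1 = 6.50.
And β = (1−mode)·(κ−2)+1 = 0.45×10+1 = 5.50.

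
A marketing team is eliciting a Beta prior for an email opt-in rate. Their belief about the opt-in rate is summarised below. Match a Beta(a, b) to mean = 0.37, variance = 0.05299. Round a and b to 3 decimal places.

a = 1.258, b = 2.141

Write ν = a+b; then a = μν and Var = μ(1−μ)/(ν+1).
ν = μ(1−μ)/Var − 1 = 0.2331/0.05299 − 1 = 3.3989.
a = 0.37·3.3989 = 1.258, b = 0.63·3.3989 = 2.141.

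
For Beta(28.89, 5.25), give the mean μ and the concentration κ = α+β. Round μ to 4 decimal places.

μ = 0.8462, κ = 34.14

κ = α+β = 28.89+5.25 = 34.14; μ = α/κ = 28.89/34.14 = 0.8462.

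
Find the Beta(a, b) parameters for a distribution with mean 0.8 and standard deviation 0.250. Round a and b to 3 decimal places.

a = 1.248, b = 0.312

Variance = 0.250² = 0.062500. The moment-matching identity a+b = μ(1−μ)/Var − 1 gives
a+b = 0.16/0.062500 − 1 = 1.5600, so a = μ·1.5600 = 1.248 and b = (1−μ)·1.5600 = 0.312.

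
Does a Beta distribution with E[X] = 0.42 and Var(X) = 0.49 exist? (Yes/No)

A Beta with mean μ has variance μ(1−μ)/(α+β+1) < μ(1−μ).
Here μ(1−μ) = 0.42×0.58 = 0.2436, and 0.49 ≥ 0.2436.

No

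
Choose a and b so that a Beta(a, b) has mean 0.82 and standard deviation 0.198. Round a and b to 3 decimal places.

σ² = 0.198² = 0.039204.
With s = a+b, Var = μ(1−μ)/(s+1), so s+1 = (0.82×0.18)/0.039204 = 3.7649 and s = 2.7649.
a = μs = 2.267, b = (1−μ)s = 0.498.

a = 2.267, b = 0.498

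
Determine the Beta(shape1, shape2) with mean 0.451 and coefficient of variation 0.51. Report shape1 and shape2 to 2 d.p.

shape1 = 1.66, shape2 = 2.02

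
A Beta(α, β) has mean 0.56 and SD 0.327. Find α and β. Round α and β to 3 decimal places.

α = 0.730, β = 0.574

First σ² = 0.106929. Setting α = μn, β = (1−μ)n with n = α+β,
μ(1−μ)/(n+1) = 0.106929 ⇒ n+1 = 0.2464/0.106929 = 2.3043 ⇒ n = 1.3043.
Hence α = 0.56×1.3043 = 0.730, β = 0.44×1.3043 = 0.574.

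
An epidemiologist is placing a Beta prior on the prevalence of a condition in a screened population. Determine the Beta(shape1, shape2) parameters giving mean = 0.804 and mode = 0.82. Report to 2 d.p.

Let s = shape1+shape2. Mean gives shape1 = μs = 0.804s; mode gives (shape1−1)/(s−2) = 0.82.
Substituting: 0.804s − 1 = 0.82(s−2) = 0.82s − 1.64, so -0.016s = -0.64 and s = 40.0000.
Then shape1 = 0.804×40.0000 = 32.16 and shape2 = s−shape1 = 7.84.

shape1 = 32.16, shape2 = 7.84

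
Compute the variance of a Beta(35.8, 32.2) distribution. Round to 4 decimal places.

0.0036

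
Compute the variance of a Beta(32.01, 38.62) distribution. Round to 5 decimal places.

μ = 32.01/70.63 = 0.453207; Var = μ(1−μ)/(α+β+1) = 0.2478104/71.63 = 0.00346.

0.00346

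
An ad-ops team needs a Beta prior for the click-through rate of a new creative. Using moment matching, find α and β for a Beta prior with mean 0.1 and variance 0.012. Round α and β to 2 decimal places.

By moment matching, α+β = μ(1−μ)/σ² − 1 = (0.1·0.9)/0.012 − 1 = 7.5000 − 1 = 6.5000.
Since α/(α+β) = μ, α = 0.1·6.5000 = 0.65 and β = 0.9·6.5000 = 5.85.

α = 0.65, β = 5.85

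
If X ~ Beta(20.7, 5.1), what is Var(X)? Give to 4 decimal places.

0.0059

Var = αβ/[(α+β)²(α+β+1)] = (20.7×5.1)/(25.8²×26.8) = 105.57/17839.152 = 0.0059.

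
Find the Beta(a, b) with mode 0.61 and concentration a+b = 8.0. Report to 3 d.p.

a = 4.660, b = 3.340

Mode = (a−1)/(κ−2) with κ = a+b, so a−1 = 0.61·6.0 = 3.660.
a = 4.660; b = κ − a = 3.340.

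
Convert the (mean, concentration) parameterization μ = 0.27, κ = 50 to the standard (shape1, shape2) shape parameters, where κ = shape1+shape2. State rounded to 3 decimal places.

shape1 = 13.500, shape2 = 36.500

shape1 = μκ = 0.27×50 = 13.500 and shape2 = (1−μ)κ = 0.73×50 = 36.500.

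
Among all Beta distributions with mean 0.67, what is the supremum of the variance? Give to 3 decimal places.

0.221

Var = μ(1−μ)/(α+β+1), which approaches μ(1−μ) as α+β → 0.
So the supremum is μ(1−μ) = 0.67×0.33 = 0.221.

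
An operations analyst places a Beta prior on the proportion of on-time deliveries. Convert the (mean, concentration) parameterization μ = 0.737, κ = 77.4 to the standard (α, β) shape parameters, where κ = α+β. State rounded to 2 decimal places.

α = 57.04, β = 20.36

α = μκ = 0.737×77.4 = 57.04 and β = (1−μ)κ = 0.263×77.4 = 20.36.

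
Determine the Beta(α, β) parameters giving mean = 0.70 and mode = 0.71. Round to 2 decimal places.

With s = α+β: μ = α/s and mode = (α−1)/(s−2). Eliminating α = μs,
μs − 1 = m(s−2) ⇒ s(μ−m) = 1−2m ⇒ s = -0.42/-0.01 = 42.0000.
So α = μs = 29.40, β = (1−μ)s = 12.60.

α = 29.40, β = 12.60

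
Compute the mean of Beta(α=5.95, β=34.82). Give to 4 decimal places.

0.1459

The Beta mean is α/(α+β) = 5.95/(5.95+34.82) = 0.1459.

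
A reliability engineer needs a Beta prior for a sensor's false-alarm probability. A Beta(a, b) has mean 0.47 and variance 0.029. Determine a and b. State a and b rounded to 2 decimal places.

Let s = a+b. The Beta variance is μ(1−μ)/(s+1).
So s+1 = μ(1−μ)/σ² = (0.47×0.53)/0.029 = 0.2491/0.029 = 8.5897, giving s = 7.5897.
Then a = μs = 0.47×7.5897 = 3.57 and b = (1−μ)s = 0.53×7.5897 = 4.02.

a = 3.57, b = 4.02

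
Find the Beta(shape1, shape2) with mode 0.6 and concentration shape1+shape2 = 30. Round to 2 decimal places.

Since the density peak of Beta(shape1,shape2) is at (shape1−1)/(shape1+shape2−2),
shape1 = 1 + 0.6(30−2) = 17.80 and shape2 = 30 − 17.80 = 12.20.

shape1 = 17.80, shape2 = 12.20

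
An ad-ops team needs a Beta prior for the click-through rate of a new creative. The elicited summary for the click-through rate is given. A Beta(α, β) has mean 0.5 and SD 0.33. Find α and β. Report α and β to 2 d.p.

σ² = 0.33² = 0.1089.
With s = α+β, Var = μ(1−μ)/(s+1), so s+1 = (0.5×0.5)/0.1089 = 2.2957 and s = 1.2957.
α = μs = 0.65, β = (1−μ)s = 0.65.

α = 0.65, β = 0.65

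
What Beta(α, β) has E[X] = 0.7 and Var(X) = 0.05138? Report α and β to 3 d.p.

α = 2.161, β = 0.926

By moment matching, α+β = μ(1−μ)/σ² − 1 = (0.7·0.3)/0.05138 − 1 = 4.0872 − 1 = 3.0872.
Since α/(α+β) = μ, α = 0.7·3.0872 = 2.161 and β = 0.3·3.0872 = 0.926.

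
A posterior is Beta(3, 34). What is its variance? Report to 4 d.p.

0.0020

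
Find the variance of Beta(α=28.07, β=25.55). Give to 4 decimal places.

α+β = 53.62 and αβ = 717.1885, so Var = αβ/[(α+β)²(α+β+1)] = 717.1885/157038.202328 = 0.0046.

0.0046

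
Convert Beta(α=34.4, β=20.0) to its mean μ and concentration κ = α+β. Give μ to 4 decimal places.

κ = α+β = 34.4+20.0 = 54.4; μ = α/κ = 34.4/54.4 = 0.6324.

μ = 0.6324, κ = 54.4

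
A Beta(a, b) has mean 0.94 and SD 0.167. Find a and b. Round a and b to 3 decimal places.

a = 0.961, b = 0.061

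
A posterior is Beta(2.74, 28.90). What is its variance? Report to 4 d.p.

Var = αβ/[(α+β)²(α+β+1)] = (2.74×28.90)/(31.64²×32.64) = 79.1860/32675.564544 = 0.0024.

0.0024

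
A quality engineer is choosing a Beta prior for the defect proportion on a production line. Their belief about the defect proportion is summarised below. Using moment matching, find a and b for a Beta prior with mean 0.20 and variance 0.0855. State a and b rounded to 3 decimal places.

a = 0.174, b = 0.697

By moment matching, a+b = μ(1−μ)/σ² − 1 = (0.20·0.80)/0.0855 − 1 = 1.8713 − 1 = 0.8713.
Since a/(a+b) = μ, a = 0.20·0.8713 = 0.174 and b = 0.80·0.8713 = 0.697.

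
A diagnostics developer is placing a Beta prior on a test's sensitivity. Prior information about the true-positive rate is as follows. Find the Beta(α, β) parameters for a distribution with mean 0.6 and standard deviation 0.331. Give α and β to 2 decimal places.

α = 0.71, β = 0.48

First σ² = 0.109561. Setting α = μn, β = (1−μ)n with n = α+β,
μ(1−μ)/(n+1) = 0.109561 ⇒ n+1 = 0.24/0.109561 = 2.1906 ⇒ n = 1.1906.
Hence α = 0.6×1.1906 = 0.71, β = 0.4×1.1906 = 0.48.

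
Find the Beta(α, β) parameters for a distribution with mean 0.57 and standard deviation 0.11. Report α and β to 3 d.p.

σ² = 0.11² = 0.0121.
With s = α+β, Var = μ(1−μ)/(s+1), so s+1 = (0.57×0.43)/0.0121 = 20.2562 and s = 19.2562.
α = μs = 10.976, β = (1−μ)s = 8.280.

α = 10.976, β = 8.280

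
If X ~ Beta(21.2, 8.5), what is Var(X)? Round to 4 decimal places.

0.0067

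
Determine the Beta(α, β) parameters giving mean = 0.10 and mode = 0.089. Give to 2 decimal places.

Let s = α+β. Mean gives α = μs = 0.10s; mode gives (α−1)/(s−2) = 0.089.
Substituting: 0.10s − 1 = 0.089(s−2) = 0.089s − 0.178, so 0.011s = 0.822 and s = 74.7273.
Then α = 0.10×74.7273 = 7.47 and β = s−α = 67.25.

α = 7.47, β = 67.25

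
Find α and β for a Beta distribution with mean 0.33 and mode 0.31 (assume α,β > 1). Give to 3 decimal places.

α = 6.270, β = 12.730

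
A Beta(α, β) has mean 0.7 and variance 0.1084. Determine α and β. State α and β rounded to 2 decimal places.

Write ν = α+β; then α = μν and Var = μ(1−μ)/(ν+1).
ν = μ(1−μ)/Var − 1 = 0.21/0.1084 − 1 = 0.9373.
α = 0.7·0.9373 = 0.66, β = 0.3·0.9373 = 0.28.

α = 0.66, β = 0.28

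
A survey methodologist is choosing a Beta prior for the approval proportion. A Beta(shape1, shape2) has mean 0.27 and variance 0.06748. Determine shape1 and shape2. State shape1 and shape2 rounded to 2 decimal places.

By moment matching, shape1+shape2 = μ(1−μ)/σ² − 1 = (0.27·0.73)/0.06748 − 1 = 2.9209 − 1 = 1.9209.
Since shape1/(shape1+shape2) = μ, shape1 = 0.27·1.9209 = 0.52 and shape2 = 0.73·1.9209 = 1.40.

shape1 = 0.52, shape2 = 1.40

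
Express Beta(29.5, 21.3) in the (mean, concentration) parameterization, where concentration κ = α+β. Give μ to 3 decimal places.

κ = α+β = 29.5+21.3 = 50.8; μ = α/κ = 29.5/50.8 = 0.581.

μ = 0.581, κ = 50.8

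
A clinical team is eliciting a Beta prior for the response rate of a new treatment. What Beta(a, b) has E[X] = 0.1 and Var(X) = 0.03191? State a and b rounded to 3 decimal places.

a = 0.182, b = 1.638

Let s = a+b. The Beta variance is μ(1−μ)/(s+1).
So s+1 = μ(1−μ)/σ² = (0.1×0.9)/0.03191 = 0.09/0.03191 = 2.8204, giving s = 1.8204.
Then a = μs = 0.1×1.8204 = 0.182 and b = (1−μ)s = 0.9×1.8204 = 1.638.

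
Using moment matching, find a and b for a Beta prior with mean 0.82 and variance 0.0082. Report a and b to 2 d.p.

Let s = a+b. The Beta variance is μ(1−μ)/(s+1).
So s+1 = μ(1−μ)/σ² = (0.82×0.18)/0.0082 = 0.1476/0.0082 = 18.0000, giving s = 17.0000.
Then a = μs = 0.82×17.0000 = 13.94 and b = (1−μ)s = 0.18×17.0000 = 3.06.

a = 13.94, b = 3.06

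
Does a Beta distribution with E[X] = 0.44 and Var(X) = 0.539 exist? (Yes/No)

The Beta variance bound is σ² < μ(1−μ).
Here μ(1−μ) = 0.44×0.56 = 0.2464, and 0.539 ≥ 0.2464.

No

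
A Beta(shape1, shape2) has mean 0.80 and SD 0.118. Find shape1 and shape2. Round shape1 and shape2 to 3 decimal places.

shape1 = 8.393, shape2 = 2.098

First σ² = 0.013924. Setting shape1 = μn, shape2 = (1−μ)n with n = shape1+shape2,
μ(1−μ)/(n+1) = 0.013924 ⇒ n+1 = 0.1600/0.013924 = 11.4910 ⇒ n = 10.4910.
Hence shape1 = 0.80×10.4910 = 8.393, shape2 = 0.20×10.4910 = 2.098.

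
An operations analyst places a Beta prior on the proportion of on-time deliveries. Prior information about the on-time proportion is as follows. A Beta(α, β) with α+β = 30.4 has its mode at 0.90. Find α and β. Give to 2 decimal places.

For α,β>1 the mode is (α−1)/(α+β−2), so α = mode·(κ−2)+1 = 0.90×28.4+1 = 26.56.
And β = (1−mode)·(κ−2)+1 = 0.10×28.4+1 = 3.84.

α = 26.56, β = 3.84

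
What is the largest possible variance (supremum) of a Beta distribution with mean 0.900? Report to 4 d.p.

0.0900

Var = μ(1−μ)/(α+β+1), which approaches μ(1−μ) as α+β → 0.
So the supremum is μ(1−μ) = 0.900×0.100 = 0.0900.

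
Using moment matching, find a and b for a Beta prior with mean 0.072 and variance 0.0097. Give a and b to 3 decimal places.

a = 0.424, b = 5.464

Write ν = a+b; then a = μν and Var = μ(1−μ)/(ν+1).
ν = μ(1−μ)/Var − 1 = 0.066816/0.0097 − 1 = 5.8882.
a = 0.072·5.8882 = 0.424, b = 0.928·5.8882 = 5.464.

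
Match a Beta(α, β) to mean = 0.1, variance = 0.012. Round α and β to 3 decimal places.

α = 0.650, β = 5.850

Write ν = α+β; then α = μν and Var = μ(1−μ)/(ν+1).
ν = μ(1−μ)/Var − 1 = 0.09/0.012 − 1 = 6.5000.
α = 0.1·6.5000 = 0.650, β = 0.9·6.5000 = 5.850.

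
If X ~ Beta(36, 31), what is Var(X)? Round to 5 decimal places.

μ = 36/67 = 0.537313; Var = μ(1−μ)/(α+β+1) = 0.2486077/68 = 0.00366.

0.00366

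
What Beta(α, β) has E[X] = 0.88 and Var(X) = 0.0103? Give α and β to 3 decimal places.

Write ν = α+β; then α = μν and Var = μ(1−μ)/(ν+1).
ν = μ(1−μ)/Var − 1 = 0.1056/0.0103 − 1 = 9.2524.
α = 0.88·9.2524 = 8.142, β = 0.12·9.2524 = 1.110.

α = 8.142, β = 1.110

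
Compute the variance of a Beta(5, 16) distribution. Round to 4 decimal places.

Var = αβ/[(α+β)²(α+β+1)] = (5×16)/(21²×22) = 80/9702 = 0.0082.

0.0082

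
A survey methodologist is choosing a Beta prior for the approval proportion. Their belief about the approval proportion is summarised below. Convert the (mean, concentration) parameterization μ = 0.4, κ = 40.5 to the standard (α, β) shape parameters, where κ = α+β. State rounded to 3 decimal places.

α = 16.200, β = 24.300

Split κ in proportion μ : (1−μ): α = 0.4·40.5 = 16.200, β = 40.5 − 16.200 = 24.300.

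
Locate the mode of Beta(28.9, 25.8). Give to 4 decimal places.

0.5294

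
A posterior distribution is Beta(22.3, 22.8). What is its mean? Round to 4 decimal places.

0.4945

The Beta mean is α/(α+β) = 22.3/(22.3+22.8) = 0.4945.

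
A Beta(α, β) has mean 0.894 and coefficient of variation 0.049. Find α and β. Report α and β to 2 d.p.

Var = (CV·μ)² = (0.049×0.894)² = 0.001919.
α+β = μ(1−μ)/Var − 1 = 0.094764/0.001919 − 1 = 48.3829.
Thus α = 0.894·48.3829 = 43.25 and β = 0.106·48.3829 = 5.13.

α = 43.25, β = 5.13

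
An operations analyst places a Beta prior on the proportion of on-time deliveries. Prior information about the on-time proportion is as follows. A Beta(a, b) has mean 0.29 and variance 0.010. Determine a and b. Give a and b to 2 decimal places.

a = 5.68, b = 13.91

Let s = a+b. The Beta variance is μ(1−μ)/(s+1).
So s+1 = μ(1−μ)/σ² = (0.29×0.71)/0.010 = 0.2059/0.010 = 20.5900, giving s = 19.5900.
Then a = μs = 0.29×19.5900 = 5.68 and b = (1−μ)s = 0.71×19.5900 = 13.91.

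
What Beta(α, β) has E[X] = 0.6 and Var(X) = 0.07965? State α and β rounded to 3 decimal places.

α = 1.208, β = 0.805

Write ν = α+β; then α = μν and Var = μ(1−μ)/(ν+1).
ν = μ(1−μ)/Var − 1 = 0.24/0.07965 − 1 = 2.0132.
α = 0.6·2.0132 = 1.208, β = 0.4·2.0132 = 0.805.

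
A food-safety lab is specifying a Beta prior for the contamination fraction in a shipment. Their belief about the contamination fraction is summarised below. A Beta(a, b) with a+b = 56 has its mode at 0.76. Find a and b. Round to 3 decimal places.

a = 42.040, b = 13.960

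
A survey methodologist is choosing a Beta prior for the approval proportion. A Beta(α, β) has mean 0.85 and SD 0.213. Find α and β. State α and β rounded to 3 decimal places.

α = 1.539, β = 0.272

σ² = 0.213² = 0.045369.
With s = α+β, Var = μ(1−μ)/(s+1), so s+1 = (0.85×0.15)/0.045369 = 2.8103 and s = 1.8103.
α = μs = 1.539, β = (1−μ)s = 0.272.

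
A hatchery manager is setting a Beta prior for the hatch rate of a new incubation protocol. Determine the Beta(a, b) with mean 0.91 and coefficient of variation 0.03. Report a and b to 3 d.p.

σ = CV·μ = 0.03×0.91 = 0.02730, so σ² = 0.000745.
s+1 = μ(1−μ)/σ² = 0.0819/0.000745 = 109.8901, so s = a+b = 108.8901.
a = μs = 99.090, b = (1−μ)s = 9.800.

a = 99.090, b = 9.800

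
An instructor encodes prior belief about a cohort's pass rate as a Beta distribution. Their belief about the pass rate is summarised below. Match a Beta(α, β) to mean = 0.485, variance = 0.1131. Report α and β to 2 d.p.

α = 0.59, β = 0.62

Write ν = α+β; then α = μν and Var = μ(1−μ)/(ν+1).
ν = μ(1−μ)/Var − 1 = 0.249775/0.1131 − 1 = 1.2084.
α = 0.485·1.2084 = 0.59, β = 0.515·1.2084 = 0.62.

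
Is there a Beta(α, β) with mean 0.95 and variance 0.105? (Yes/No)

A Beta with mean μ has variance μ(1−μ)/(α+β+1) < μ(1−μ).
Here μ(1−μ) = 0.95×0.05 = 0.0475, and 0.105 ≥ 0.0475.

No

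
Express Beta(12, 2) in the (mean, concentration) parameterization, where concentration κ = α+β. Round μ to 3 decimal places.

μ = 0.857, κ = 14

κ = α+β = 12+2 = 14; μ = α/κ = 12/14 = 0.857.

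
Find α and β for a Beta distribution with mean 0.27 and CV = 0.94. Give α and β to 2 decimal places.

α = 0.56, β = 1.50

σ = CV·μ = 0.94×0.27 = 0.25380, so σ² = 0.064414.
s+1 = μ(1−μ)/σ² = 0.1971/0.064414 = 3.0599, so s = α+β = 2.0599.
α = μs = 0.56, β = (1−μ)s = 1.50.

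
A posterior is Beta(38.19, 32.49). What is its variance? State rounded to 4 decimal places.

0.0035

Var = αβ/[(α+β)²(α+β+1)] = (38.19×32.49)/(70.68²×71.68) = 1240.7931/358089.080832 = 0.0035.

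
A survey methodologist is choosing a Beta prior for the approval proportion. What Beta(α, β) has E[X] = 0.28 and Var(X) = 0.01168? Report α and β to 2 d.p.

Write ν = α+β; then α = μν and Var = μ(1−μ)/(ν+1).
ν = μ(1−μ)/Var − 1 = 0.2016/0.01168 − 1 = 16.2603.
α = 0.28·16.2603 = 4.55, β = 0.72·16.2603 = 11.71.

α = 4.55, β = 11.71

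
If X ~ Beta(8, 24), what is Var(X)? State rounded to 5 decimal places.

0.00568

α+β = 32 and αβ = 192, so Var = αβ/[(α+β)²(α+β+1)] = 192/33792 = 0.00568.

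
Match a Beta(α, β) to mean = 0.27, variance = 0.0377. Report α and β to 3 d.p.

α = 1.142, β = 3.087

Let s = α+β. The Beta variance is μ(1−μ)/(s+1).
So s+1 = μ(1−μ)/σ² = (0.27×0.73)/0.0377 = 0.1971/0.0377 = 5.2281, giving s = 4.2281.
Then α = μs = 0.27×4.2281 = 1.142 and β = (1−μ)s = 0.73×4.2281 = 3.087.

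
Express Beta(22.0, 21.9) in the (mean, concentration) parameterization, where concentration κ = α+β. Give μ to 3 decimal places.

κ = α+β = 22.0+21.9 = 43.9; μ = α/κ = 22.0/43.9 = 0.501.

μ = 0.501, κ = 43.9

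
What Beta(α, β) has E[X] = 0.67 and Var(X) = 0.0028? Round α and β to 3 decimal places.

α = 52.236, β = 25.728

Write ν = α+β; then α = μν and Var = μ(1−μ)/(ν+1).
ν = μ(1−μ)/Var − 1 = 0.2211/0.0028 − 1 = 77.9643.
α = 0.67·77.9643 = 52.236, β = 0.33·77.9643 = 25.728.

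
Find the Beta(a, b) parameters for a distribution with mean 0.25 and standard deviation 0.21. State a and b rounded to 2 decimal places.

Variance = 0.21² = 0.0441. The moment-matching identity a+b = μ(1−μ)/Var − 1 gives
a+b = 0.1875/0.0441 − 1 = 3.2517, so a = μ·3.2517 = 0.81 and b = (1−μ)·3.2517 = 2.44.

a = 0.81, b = 2.44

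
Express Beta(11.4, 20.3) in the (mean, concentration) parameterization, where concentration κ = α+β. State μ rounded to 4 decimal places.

κ = α+β = 11.4+20.3 = 31.7; μ = α/κ = 11.4/31.7 = 0.3596.

μ = 0.3596, κ = 31.7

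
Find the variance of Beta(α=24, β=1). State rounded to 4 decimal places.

0.0015

α+β = 25 and αβ = 24, so Var = αβ/[(α+β)²(α+β+1)] = 24/16250 = 0.0015.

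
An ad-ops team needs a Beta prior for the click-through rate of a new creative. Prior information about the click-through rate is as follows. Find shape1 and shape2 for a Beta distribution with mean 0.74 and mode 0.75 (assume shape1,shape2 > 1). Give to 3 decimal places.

With s = shape1+shape2: μ = shape1/s and mode = (shape1−1)/(s−2). Eliminating shape1 = μs,
μs − 1 = m(s−2) ⇒ s(μ−m) = 1−2m ⇒ s = -0.50/-0.01 = 50.0000.
So shape1 = μs = 37.000, shape2 = (1−μ)s = 13.000.

shape1 = 37.000, shape2 = 13.000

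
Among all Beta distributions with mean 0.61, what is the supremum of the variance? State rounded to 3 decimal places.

For fixed mean μ the Beta variance is μ(1−μ)/(α+β+1), increasing as α+β decreases.
Its least upper bound (not attained) is μ(1−μ) = 0.61·0.39 = 0.238.

0.238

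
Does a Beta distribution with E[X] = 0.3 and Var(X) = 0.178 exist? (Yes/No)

The Beta variance bound is σ² < μ(1−μ).
Here μ(1−μ) = 0.3×0.7 = 0.21, and 0.178 < 0.21.

Yes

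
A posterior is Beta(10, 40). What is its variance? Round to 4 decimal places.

α+β = 50 and αβ = 400, so Var = αβ/[(α+β)²(α+β+1)] = 400/127500 = 0.0031.

0.0031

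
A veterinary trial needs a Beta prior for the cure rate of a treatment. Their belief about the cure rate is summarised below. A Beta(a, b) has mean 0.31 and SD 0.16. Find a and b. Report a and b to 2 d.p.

First σ² = 0.0256. Setting a = μn, b = (1−μ)n with n = a+b,
μ(1−μ)/(n+1) = 0.0256 ⇒ n+1 = 0.2139/0.0256 = 8.3555 ⇒ n = 7.3555.
Hence a = 0.31×7.3555 = 2.28, b = 0.69×7.3555 = 5.08.

a = 2.28, b = 5.08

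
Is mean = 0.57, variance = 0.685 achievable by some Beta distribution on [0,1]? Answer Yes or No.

A Beta with mean μ has variance μ(1−μ)/(α+β+1) < μ(1−μ).
Here μ(1−μ) = 0.57×0.43 = 0.2451, and 0.685 ≥ 0.2451.

No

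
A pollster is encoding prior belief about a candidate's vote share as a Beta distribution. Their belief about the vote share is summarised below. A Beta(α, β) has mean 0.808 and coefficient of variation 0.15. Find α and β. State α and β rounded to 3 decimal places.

α = 7.725, β = 1.836

σ = CV·μ = 0.15×0.808 = 0.12120, so σ² = 0.014689.
s+1 = μ(1−μ)/σ² = 0.155136/0.014689 = 10.5611, so s = α+β = 9.5611.
α = μs = 7.725, β = (1−μ)s = 1.836.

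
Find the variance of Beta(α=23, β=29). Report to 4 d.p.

α+β = 52 and αβ = 667, so Var = αβ/[(α+β)²(α+β+1)] = 667/143312 = 0.0047.

0.0047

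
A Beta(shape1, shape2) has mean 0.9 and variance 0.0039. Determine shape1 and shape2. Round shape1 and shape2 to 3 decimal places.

shape1 = 19.869, shape2 = 2.208

Write ν = shape1+shape2; then shape1 = μν and Var = μ(1−μ)/(ν+1).
ν = μ(1−μ)/Var − 1 = 0.09/0.0039 − 1 = 22.0769.
shape1 = 0.9·22.0769 = 19.869, shape2 = 0.1·22.0769 = 2.208.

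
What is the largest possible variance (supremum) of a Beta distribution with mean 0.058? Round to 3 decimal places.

Var = μ(1−μ)/(α+β+1), which approaches μ(1−μ) as α+β → 0.
So the supremum is μ(1−μ) = 0.058×0.942 = 0.055.

0.055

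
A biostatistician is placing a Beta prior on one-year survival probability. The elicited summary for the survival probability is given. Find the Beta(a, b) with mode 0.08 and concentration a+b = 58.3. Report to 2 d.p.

a = 5.50, b = 52.80

Mode = (a−1)/(κ−2) with κ = a+b, so a−1 = 0.08·56.3 = 4.50.
a = 5.50; b = κ − a = 52.80.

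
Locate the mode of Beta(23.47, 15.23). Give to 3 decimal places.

0.612

The density x^(α−1)(1−x)^(β−1) is maximised at (α−1)/(α+β−2) = 22.47/36.70 = 0.612.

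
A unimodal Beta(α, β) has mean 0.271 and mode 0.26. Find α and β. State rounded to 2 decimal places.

α = 11.83, β = 31.81

Let s = α+β. Mean gives α = μs = 0.271s; mode gives (α−1)/(s−2) = 0.26.
Substituting: 0.271s − 1 = 0.26(s−2) = 0.26s − 0.52, so 0.011s = 0.48 and s = 43.6364.
Then α = 0.271×43.6364 = 11.83 and β = s−α = 31.81.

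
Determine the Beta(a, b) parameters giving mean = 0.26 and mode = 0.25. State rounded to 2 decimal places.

Let s = a+b. Mean gives a = μs = 0.26s; mode gives (a−1)/(s−2) = 0.25.
Substituting: 0.26s − 1 = 0.25(s−2) = 0.25s − 0.50, so 0.01s = 0.50 and s = 50.0000.
Then a = 0.26×50.0000 = 13.00 and b = s−a = 37.00.

a = 13.00, b = 37.00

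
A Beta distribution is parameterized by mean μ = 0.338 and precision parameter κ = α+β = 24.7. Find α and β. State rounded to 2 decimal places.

α = 8.35, β = 16.35

Split κ in proportion μ : (1−μ): α = 0.338·24.7 = 8.35, β = 24.7 − 8.35 = 16.35.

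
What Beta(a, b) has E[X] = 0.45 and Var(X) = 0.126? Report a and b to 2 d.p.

a = 0.43, b = 0.53

By moment matching, a+b = μ(1−μ)/σ² − 1 = (0.45·0.55)/0.126 − 1 = 1.9643 − 1 = 0.9643.
Since a/(a+b) = μ, a = 0.45·0.9643 = 0.43 and b = 0.55·0.9643 = 0.53.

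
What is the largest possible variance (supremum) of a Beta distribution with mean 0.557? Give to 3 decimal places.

0.247

Var = μ(1−μ)/(α+β+1), which approaches μ(1−μ) as α+β → 0.
So the supremum is μ(1−μ) = 0.557×0.443 = 0.247.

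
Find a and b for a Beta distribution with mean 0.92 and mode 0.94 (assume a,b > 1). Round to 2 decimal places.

a = 40.48, b = 3.52

With s = a+b: μ = a/s and mode = (a−1)/(s−2). Eliminating a = μs,
μs − 1 = m(s−2) ⇒ s(μ−m) = 1−2m ⇒ s = -0.88/-0.02 = 44.0000.
So a = μs = 40.48, b = (1−μ)s = 3.52.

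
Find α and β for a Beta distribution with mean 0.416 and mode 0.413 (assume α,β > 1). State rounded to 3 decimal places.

With s = α+β: μ = α/s and mode = (α−1)/(s−2). Eliminating α = μs,
μs − 1 = m(s−2) ⇒ s(μ−m) = 1−2m ⇒ s = 0.174/0.003 = 58.0000.
So α = μs = 24.128, β = (1−μ)s = 33.872.

α = 24.128, β = 33.872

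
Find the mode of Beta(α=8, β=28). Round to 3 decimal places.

0.206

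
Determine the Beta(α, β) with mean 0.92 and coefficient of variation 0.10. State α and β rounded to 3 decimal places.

α = 7.080, β = 0.616

Var = (CV·μ)² = (0.10×0.92)² = 0.008464.
α+β = μ(1−μ)/Var − 1 = 0.0736/0.008464 − 1 = 7.6957.
Thus α = 0.92·7.6957 = 7.080 and β = 0.08·7.6957 = 0.616.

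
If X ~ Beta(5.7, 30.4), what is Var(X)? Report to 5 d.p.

μ = 5.7/36.1 = 0.157895; Var = μ(1−μ)/(α+β+1) = 0.1329640/37.1 = 0.00358.

0.00358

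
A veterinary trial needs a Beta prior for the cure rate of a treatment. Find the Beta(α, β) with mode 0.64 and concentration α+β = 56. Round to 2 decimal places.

Since the density peak of Beta(α,β) is at (α−1)/(α+β−2),
α = 1 + 0.64(56−2) = 35.56 and β = 56 − 35.56 = 20.44.

α = 35.56, β = 20.44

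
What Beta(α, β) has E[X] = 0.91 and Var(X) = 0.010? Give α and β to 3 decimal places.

α = 6.543, β = 0.647

Let s = α+β. The Beta variance is μ(1−μ)/(s+1).
So s+1 = μ(1−μ)/σ² = (0.91×0.09)/0.010 = 0.0819/0.010 = 8.1900, giving s = 7.1900.
Then α = μs = 0.91×7.1900 = 6.543 and β = (1−μ)s = 0.09×7.1900 = 0.647.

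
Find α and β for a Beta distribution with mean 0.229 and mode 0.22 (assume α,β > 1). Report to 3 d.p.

With s = α+β: μ = α/s and mode = (α−1)/(s−2). Eliminating α = μs,
μs − 1 = m(s−2) ⇒ s(μ−m) = 1−2m ⇒ s = 0.56/0.009 = 62.2222.
So α = μs = 14.249, β = (1−μ)s = 47.973.

α = 14.249, β = 47.973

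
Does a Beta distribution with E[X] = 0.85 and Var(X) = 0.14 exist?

No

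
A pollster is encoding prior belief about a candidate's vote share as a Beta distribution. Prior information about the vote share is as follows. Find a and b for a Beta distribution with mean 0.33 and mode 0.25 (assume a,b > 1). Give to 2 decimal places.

Let s = a+b. Mean gives a = μs = 0.33s; mode gives (a−1)/(s−2) = 0.25.
Substituting: 0.33s − 1 = 0.25(s−2) = 0.25s − 0.50, so 0.08s = 0.50 and s = 6.2500.
Then a = 0.33×6.2500 = 2.06 and b = s−a = 4.19.

a = 2.06, b = 4.19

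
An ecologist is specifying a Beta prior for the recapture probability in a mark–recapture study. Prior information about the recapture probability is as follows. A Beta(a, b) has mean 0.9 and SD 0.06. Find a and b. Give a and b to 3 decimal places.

a = 21.600, b = 2.400

Variance = 0.06² = 0.0036. The moment-matching identity a+b = μ(1−μ)/Var − 1 gives
a+b = 0.09/0.0036 − 1 = 24.0000, so a = μ·24.0000 = 21.600 and b = (1−μ)·24.0000 = 2.400.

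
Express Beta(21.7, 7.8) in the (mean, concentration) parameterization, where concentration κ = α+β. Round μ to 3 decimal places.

κ = α+β = 21.7+7.8 = 29.5; μ = α/κ = 21.7/29.5 = 0.736.

μ = 0.736, κ = 29.5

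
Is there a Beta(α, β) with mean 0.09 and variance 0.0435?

Yes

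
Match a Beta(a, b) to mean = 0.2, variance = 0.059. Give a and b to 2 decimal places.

Write ν = a+b; then a = μν and Var = μ(1−μ)/(ν+1).
ν = μ(1−μ)/Var − 1 = 0.16/0.059 − 1 = 1.7119.
a = 0.2·1.7119 = 0.34, b = 0.8·1.7119 = 1.37.

a = 0.34, b = 1.37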